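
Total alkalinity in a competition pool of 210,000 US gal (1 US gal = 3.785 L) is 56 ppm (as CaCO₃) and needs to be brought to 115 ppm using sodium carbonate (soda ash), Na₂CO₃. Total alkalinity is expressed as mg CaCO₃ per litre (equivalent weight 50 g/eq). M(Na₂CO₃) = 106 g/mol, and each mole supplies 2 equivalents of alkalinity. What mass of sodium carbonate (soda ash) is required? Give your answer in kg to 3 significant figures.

49.7 kg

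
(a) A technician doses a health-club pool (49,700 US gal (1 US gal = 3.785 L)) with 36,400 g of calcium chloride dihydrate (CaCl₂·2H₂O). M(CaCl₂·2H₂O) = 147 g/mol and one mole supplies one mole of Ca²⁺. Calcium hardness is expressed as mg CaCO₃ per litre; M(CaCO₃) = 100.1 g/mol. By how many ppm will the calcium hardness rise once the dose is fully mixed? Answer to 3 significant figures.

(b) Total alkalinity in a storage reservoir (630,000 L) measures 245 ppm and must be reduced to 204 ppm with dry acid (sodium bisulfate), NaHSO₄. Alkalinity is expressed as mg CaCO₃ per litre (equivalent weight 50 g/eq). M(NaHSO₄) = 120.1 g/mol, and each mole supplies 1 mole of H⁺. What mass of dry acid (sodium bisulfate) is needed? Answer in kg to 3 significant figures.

(a) Volume: 49,700 US gal × 3.785 L/gal = 188,114 L.
(a) Moles of Ca²⁺: 36,400 g ÷ 147 g/mol = 247.6 mol.
(a) As CaCO₃: 247.6 mol × 100.1 g/mol = 24,790 g.
(a) Rise: 24,790 g / 188,114 L × 1000 = 131.8 mg/L.

(b) Alkalinity to neutralize: (245 − 204) = 41 mg/L as CaCO₃ × 630,000 L = 25,830 g as CaCO₃.
(b) Equivalents of H⁺ required: 25,830 ÷ 50 g/eq = 516.6 eq = 516.6 mol NaHSO₄.
(b) Mass of NaHSO₄: 516.6 × 120.1 = 62,040 g.

(a) 132 ppm; (b) 62.0 kg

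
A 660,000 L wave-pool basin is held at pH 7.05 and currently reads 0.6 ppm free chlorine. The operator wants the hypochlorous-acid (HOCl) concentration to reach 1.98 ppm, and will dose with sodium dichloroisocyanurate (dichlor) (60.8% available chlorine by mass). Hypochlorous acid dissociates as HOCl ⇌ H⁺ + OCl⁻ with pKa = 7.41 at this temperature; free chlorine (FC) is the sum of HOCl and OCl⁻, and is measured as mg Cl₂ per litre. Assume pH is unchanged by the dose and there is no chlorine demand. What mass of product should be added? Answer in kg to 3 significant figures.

2.44 kg

[OCl⁻]/[HOCl] = 10^(pH − pKa) = 10^(7.05 − 7.41) = 0.4365; fraction as HOCl = 1/(1 + 0.4365) = 0.6961.
Free chlorine required for 1.98 ppm HOCl: 1.98 / 0.6961 = 2.844 ppm.
FC to add: 2.844 − 0.6 = 2.244 mg/L as Cl₂.
Cl₂ equivalent: 2.244 mg/L × 660,000 L = 1481 g.
Product at 60.8% available Cl: 1481 / 0.608 = 2436 g.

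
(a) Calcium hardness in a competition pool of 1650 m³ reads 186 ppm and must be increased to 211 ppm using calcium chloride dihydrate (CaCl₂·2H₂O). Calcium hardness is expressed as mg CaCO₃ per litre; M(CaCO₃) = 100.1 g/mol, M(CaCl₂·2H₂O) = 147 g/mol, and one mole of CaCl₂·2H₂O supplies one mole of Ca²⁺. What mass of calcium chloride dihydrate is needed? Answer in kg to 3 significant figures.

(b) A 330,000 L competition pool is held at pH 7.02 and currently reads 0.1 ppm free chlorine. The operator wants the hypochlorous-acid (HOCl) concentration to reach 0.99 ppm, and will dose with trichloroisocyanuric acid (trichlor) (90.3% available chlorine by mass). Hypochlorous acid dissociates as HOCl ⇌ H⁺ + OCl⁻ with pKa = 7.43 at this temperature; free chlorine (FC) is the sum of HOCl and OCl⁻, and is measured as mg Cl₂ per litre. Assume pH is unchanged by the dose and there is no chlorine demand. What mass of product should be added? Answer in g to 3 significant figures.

(a) Volume: 1650 m³ = 1,650,000 L.
(a) Hardness to add: (211 − 186) = 25 mg/L as CaCO₃ × 1,650,000 L = 41,250 g as CaCO₃.
(a) Moles of Ca²⁺ (1 mol Ca²⁺ ≡ 1 mol CaCO₃): 41,250 / 100.1 g/mol = 412.1 mol.
(a) Mass of CaCl₂·2H₂O: 412.1 × 147 = 60,580 g.

(b) [OCl⁻]/[HOCl] = 10^(pH − pKa) = 10^(7.02 − 7.43) = 0.389; fraction as HOCl = 1/(1 + 0.389) = 0.7199.
(b) Free chlorine required for 0.99 ppm HOCl: 0.99 / 0.7199 = 1.375 ppm.
(b) FC to add: 1.375 − 0.1 = 1.275 mg/L as Cl₂.
(b) Cl₂ equivalent: 1.275 mg/L × 330,000 L = 420.8 g.
(b) Product at 90.3% available Cl: 420.8 / 0.903 = 466 g.

(a) 60.6 kg; (b) 466 g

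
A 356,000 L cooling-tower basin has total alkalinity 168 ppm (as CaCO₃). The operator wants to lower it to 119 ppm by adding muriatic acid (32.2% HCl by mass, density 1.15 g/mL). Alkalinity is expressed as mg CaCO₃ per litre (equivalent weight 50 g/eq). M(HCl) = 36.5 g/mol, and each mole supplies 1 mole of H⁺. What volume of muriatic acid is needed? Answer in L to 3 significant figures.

Alkalinity to neutralize: (168 − 119) = 49 mg/L as CaCO₃ × 356,000 L = 17,440 g as CaCO₃.
Equivalents of H⁺ required: 17,440 ÷ 50 g/eq = 348.9 eq = 348.9 mol HCl.
Mass of HCl: 348.9 × 36.5 = 12,730 g.
Mass of 32.2% solution: 12,730 / 0.322 = 39,550 g.
Volume: 39,550 g ÷ 1.15 g/mL = 34,390 mL.

34.4 L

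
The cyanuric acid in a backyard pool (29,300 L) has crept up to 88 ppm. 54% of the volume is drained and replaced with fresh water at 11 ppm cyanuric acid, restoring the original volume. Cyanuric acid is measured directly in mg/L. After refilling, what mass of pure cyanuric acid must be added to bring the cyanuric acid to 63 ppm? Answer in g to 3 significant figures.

486 g

After draining 54% and refilling: 88 × 0.46 + 11 × 0.54 = 46.42 ppm.
Deficit to target: 63 − 46.42 = 16.58 mg/L.
Mass: 16.58 mg/L × 29,300 L = 485.8 g cyanuric acid.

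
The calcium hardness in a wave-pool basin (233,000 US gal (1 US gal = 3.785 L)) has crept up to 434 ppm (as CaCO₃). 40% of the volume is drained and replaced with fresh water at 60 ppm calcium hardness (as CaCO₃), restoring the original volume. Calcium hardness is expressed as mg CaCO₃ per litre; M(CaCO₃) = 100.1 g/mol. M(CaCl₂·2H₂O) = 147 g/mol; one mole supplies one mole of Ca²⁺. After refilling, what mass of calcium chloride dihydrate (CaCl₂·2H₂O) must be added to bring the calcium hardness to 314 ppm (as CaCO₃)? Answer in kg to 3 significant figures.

38.3 kg

Volume: 233,000 US gal × 3.785 L/gal = 881,905 L.
After draining 40% and refilling: 434 × 0.60 + 60 × 0.40 = 284.4 ppm.
Deficit to target: 314 − 284.4 = 29.6 mg/L.
As CaCO₃: 29.6 mg/L × 881,905 L = 26,100 g; ÷ 100.1 = 260.8 mol Ca²⁺.
Mass: 260.8 × 147 = 38,340 g.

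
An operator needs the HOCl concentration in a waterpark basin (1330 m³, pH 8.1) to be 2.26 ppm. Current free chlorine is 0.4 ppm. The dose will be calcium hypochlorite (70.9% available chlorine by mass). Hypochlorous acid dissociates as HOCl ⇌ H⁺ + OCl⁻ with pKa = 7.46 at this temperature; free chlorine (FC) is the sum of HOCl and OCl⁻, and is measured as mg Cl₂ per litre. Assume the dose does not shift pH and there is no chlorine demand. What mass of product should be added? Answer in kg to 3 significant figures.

Volume: 1330 m³ = 1,330,000 L.
[OCl⁻]/[HOCl] = 10^(pH − pKa) = 10^(8.1 − 7.46) = 4.365; fraction as HOCl = 1/(1 + 4.365) = 0.1864.
Free chlorine required for 2.26 ppm HOCl: 2.26 / 0.1864 = 12.13 ppm.
FC to add: 12.13 − 0.4 = 11.73 mg/L as Cl₂.
Cl₂ equivalent: 11.73 mg/L × 1,330,000 L = 15,590 g.
Product at 70.9% available Cl: 15,590 / 0.709 = 22,000 g.

22.0 kg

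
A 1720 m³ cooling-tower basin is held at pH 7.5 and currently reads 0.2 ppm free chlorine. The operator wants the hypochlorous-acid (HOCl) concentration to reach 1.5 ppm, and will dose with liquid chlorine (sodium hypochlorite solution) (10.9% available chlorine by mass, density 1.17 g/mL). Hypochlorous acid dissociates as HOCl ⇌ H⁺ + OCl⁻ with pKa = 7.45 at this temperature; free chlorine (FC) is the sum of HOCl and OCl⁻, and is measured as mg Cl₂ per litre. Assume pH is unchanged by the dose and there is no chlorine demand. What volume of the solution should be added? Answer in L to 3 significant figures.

Volume: 1720 m³ = 1,720,000 L.
[OCl⁻]/[HOCl] = 10^(pH − pKa) = 10^(7.5 − 7.45) = 1.122; fraction as HOCl = 1/(1 + 1.122) = 0.4712.
Free chlorine required for 1.5 ppm HOCl: 1.5 / 0.4712 = 3.183 ppm.
FC to add: 3.183 − 0.2 = 2.983 mg/L as Cl₂.
Cl₂ equivalent: 2.983 mg/L × 1,720,000 L = 5131 g.
Product at 10.9% available Cl: 5131 / 0.109 = 47,070 g.
Volume: 47,070 g ÷ 1.17 g/mL = 40,230 mL.

40.2 L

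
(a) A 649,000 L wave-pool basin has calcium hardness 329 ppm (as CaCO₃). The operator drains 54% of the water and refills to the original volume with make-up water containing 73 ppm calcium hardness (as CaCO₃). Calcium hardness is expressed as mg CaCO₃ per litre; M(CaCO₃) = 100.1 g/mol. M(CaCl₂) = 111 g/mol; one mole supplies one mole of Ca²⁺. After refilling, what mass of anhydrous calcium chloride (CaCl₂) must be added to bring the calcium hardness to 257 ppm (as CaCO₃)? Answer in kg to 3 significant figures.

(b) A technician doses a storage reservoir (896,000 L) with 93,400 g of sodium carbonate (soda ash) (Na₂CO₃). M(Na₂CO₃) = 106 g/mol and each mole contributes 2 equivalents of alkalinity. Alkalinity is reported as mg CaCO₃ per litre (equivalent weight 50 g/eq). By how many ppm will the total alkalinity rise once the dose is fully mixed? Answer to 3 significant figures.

(a) After draining 54% and refilling: 329 × 0.46 + 73 × 0.54 = 190.76 ppm.
(a) Deficit to target: 257 − 190.76 = 66.24 mg/L.
(a) As CaCO₃: 66.24 mg/L × 649,000 L = 42,990 g; ÷ 100.1 = 429.5 mol Ca²⁺.
(a) Mass: 429.5 × 111 = 47,670 g.

(b) Moles of Na₂CO₃: 93,400 g ÷ 106 g/mol = 881.1 mol → 1762 eq of alkalinity.
(b) As CaCO₃: 1762 eq × 50 g/eq = 88,110 g.
(b) Rise: 88,110 g / 896,000 L × 1000 = 98.34 mg/L.

(a) 47.7 kg; (b) 98.3 ppm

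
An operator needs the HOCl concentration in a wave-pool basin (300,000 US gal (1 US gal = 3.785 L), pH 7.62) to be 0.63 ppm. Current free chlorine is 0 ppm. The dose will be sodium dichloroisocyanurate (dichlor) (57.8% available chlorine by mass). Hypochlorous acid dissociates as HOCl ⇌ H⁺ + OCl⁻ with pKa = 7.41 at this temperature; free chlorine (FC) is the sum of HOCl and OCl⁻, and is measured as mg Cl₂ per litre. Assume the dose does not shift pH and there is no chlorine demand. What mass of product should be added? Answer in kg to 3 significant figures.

3.24 kg

Volume: 300,000 US gal × 3.785 L/gal = 1,135,500 L.
[OCl⁻]/[HOCl] = 10^(pH − pKa) = 10^(7.62 − 7.41) = 1.622; fraction as HOCl = 1/(1 + 1.622) = 0.3814.
Free chlorine required for 0.63 ppm HOCl: 0.63 / 0.3814 = 1.652 ppm.
FC to add: 1.652 − 0 = 1.652 mg/L as Cl₂.
Cl₂ equivalent: 1.652 mg/L × 1,135,500 L = 1876 g.
Product at 57.8% available Cl: 1876 / 0.578 = 3245 g.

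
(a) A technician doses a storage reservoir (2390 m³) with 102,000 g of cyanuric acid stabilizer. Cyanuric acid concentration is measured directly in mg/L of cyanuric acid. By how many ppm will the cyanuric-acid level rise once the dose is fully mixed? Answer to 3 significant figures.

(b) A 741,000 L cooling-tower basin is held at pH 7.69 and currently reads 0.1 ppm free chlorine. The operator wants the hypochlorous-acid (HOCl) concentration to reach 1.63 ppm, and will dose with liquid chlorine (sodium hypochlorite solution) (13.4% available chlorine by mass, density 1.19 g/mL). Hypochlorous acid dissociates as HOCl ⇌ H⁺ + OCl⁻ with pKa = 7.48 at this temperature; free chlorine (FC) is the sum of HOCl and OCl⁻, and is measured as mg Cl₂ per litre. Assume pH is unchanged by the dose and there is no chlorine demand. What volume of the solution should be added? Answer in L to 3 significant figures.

(a) Volume: 2390 m³ = 2,390,000 L.
(a) Rise: 102,000 g / 2,390,000 L × 1000 = 42.68 mg/L.

(b) [OCl⁻]/[HOCl] = 10^(pH − pKa) = 10^(7.69 − 7.48) = 1.622; fraction as HOCl = 1/(1 + 1.622) = 0.3814.
(b) Free chlorine required for 1.63 ppm HOCl: 1.63 / 0.3814 = 4.274 ppm.
(b) FC to add: 4.274 − 0.1 = 4.174 mg/L as Cl₂.
(b) Cl₂ equivalent: 4.174 mg/L × 741,000 L = 3093 g.
(b) Product at 13.4% available Cl: 3093 / 0.134 = 23,080 g.
(b) Volume: 23,080 g ÷ 1.19 g/mL = 19,390 mL.

(a) 42.7 ppm; (b) 19.4 L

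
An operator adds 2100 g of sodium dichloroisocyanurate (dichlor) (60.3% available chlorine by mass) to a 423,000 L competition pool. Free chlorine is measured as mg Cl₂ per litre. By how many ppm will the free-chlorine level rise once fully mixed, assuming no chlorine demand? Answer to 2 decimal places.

Available chlorine delivered: 2100 g × 0.603 = 1266 g as Cl₂.
Concentration rise: 1266 g / 423,000 L = 2.994 mg/L = 2.99 ppm.

2.99 ppm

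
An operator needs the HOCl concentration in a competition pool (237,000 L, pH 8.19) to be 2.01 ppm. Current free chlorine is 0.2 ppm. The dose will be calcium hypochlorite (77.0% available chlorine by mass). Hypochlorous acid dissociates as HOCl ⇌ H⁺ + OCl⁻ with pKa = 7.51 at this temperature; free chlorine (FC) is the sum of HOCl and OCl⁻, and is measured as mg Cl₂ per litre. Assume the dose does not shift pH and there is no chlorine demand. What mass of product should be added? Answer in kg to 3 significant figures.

3.52 kg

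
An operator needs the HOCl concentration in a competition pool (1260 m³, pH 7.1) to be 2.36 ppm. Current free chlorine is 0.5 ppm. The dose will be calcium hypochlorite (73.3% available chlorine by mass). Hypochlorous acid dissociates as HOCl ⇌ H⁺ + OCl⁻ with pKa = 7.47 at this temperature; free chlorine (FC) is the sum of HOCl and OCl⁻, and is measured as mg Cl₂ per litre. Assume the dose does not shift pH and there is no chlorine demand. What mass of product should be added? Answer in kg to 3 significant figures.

4.93 kg

Volume: 1260 m³ = 1,260,000 L.
[OCl⁻]/[HOCl] = 10^(pH − pKa) = 10^(7.1 − 7.47) = 0.4266; fraction as HOCl = 1/(1 + 0.4266) = 0.701.
Free chlorine required for 2.36 ppm HOCl: 2.36 / 0.701 = 3.367 ppm.
FC to add: 3.367 − 0.5 = 2.867 mg/L as Cl₂.
Cl₂ equivalent: 2.867 mg/L × 1,260,000 L = 3612 g.
Product at 73.3% available Cl: 3612 / 0.733 = 4928 g.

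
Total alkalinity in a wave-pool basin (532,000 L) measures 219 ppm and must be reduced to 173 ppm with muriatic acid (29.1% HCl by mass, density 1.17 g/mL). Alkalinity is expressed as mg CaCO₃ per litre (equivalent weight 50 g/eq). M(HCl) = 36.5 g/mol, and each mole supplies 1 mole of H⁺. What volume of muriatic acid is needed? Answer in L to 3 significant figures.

52.5 L

Alkalinity to neutralize: (219 − 173) = 46 mg/L as CaCO₃ × 532,000 L = 24,470 g as CaCO₃.
Equivalents of H⁺ required: 24,470 ÷ 50 g/eq = 489.4 eq = 489.4 mol HCl.
Mass of HCl: 489.4 × 36.5 = 17,860 g.
Mass of 29.1% solution: 17,860 / 0.291 = 61,390 g.
Volume: 61,390 g ÷ 1.17 g/mL = 52,470 mL.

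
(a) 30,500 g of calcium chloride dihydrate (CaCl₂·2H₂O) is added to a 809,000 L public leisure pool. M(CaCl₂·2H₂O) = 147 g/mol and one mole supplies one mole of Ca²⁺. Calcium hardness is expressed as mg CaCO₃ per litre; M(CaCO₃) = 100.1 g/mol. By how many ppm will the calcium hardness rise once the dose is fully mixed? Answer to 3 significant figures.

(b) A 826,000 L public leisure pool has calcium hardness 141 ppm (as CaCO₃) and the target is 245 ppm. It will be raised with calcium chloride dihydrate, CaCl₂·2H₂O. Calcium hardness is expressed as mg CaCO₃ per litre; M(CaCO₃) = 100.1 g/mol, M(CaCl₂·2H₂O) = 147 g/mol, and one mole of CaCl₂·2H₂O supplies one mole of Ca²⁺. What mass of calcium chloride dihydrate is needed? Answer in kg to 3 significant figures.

(a) 25.7 ppm; (b) 126 kg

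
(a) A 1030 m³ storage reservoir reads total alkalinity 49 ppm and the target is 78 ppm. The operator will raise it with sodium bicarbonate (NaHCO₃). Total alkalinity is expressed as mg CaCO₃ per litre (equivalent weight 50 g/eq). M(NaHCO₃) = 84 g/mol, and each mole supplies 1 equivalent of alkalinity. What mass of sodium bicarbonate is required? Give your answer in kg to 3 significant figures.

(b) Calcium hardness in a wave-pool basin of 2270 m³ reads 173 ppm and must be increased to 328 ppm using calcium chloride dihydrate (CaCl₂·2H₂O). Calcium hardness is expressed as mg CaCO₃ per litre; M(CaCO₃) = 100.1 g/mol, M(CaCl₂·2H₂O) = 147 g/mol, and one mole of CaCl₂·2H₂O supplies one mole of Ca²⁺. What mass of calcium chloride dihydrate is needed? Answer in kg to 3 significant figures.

(a) 50.2 kg; (b) 517 kg

(a) Volume: 1030 m³ = 1,030,000 L.
(a) Alkalinity to add: (78 − 49) = 29 mg/L as CaCO₃ × 1,030,000 L = 29,870 g as CaCO₃.
(a) Equivalents: 29,870 g ÷ 50 g/eq = 597.4 eq.
(a) NaHCO₃ supplies 1 eq per mole → 597.4 mol.
(a) Mass: 597.4 mol × 84 g/mol = 50,180 g.

(b) Volume: 2270 m³ = 2,270,000 L.
(b) Hardness to add: (328 − 173) = 155 mg/L as CaCO₃ × 2,270,000 L = 351,800 g as CaCO₃.
(b) Moles of Ca²⁺ (1 mol Ca²⁺ ≡ 1 mol CaCO₃): 351,800 / 100.1 g/mol = 3515 mol.
(b) Mass of CaCl₂·2H₂O: 3515 × 147 = 516,700 g.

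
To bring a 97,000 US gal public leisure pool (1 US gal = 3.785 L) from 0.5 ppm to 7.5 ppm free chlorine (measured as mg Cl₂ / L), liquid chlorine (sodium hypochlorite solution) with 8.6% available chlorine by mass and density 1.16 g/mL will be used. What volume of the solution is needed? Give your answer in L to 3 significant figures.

25.8 L

Volume: 97,000 US gal × 3.785 L/gal = 367,145 L.
Chlorine deficit: 7.5 − 0.5 = 7 ppm = 7 mg/L as Cl₂.
Cl₂ equivalent needed: 7 mg/L × 367,145 L = 2,570,000 mg = 2570 g.
Product at 8.6% available chlorine: 2570 / 0.086 = 29,880 g.
Volume at density 1.16 g/mL: 29,880 g ÷ 1.16 g/mL = 25,760 mL.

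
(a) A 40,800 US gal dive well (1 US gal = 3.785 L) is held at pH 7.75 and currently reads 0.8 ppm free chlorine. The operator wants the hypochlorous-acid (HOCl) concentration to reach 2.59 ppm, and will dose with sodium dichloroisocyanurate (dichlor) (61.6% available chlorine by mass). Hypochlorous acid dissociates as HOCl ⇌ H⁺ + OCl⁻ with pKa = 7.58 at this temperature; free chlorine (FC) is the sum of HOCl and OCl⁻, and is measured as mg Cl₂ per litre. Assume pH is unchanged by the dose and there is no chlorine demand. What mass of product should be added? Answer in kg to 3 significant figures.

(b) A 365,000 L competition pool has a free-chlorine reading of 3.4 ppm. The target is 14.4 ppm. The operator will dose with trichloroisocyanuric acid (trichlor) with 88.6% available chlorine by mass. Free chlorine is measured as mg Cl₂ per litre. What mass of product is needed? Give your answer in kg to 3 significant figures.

(a) Volume: 40,800 US gal × 3.785 L/gal = 154,428 L.
(a) [OCl⁻]/[HOCl] = 10^(pH − pKa) = 10^(7.75 − 7.58) = 1.479; fraction as HOCl = 1/(1 + 1.479) = 0.4034.
(a) Free chlorine required for 2.59 ppm HOCl: 2.59 / 0.4034 = 6.421 ppm.
(a) FC to add: 6.421 − 0.8 = 5.621 mg/L as Cl₂.
(a) Cl₂ equivalent: 5.621 mg/L × 154,428 L = 868 g.
(a) Product at 61.6% available Cl: 868 / 0.616 = 1409 g.

(b) Chlorine deficit: 14.4 − 3.4 = 11 ppm = 11 mg/L as Cl₂.
(b) Cl₂ equivalent needed: 11 mg/L × 365,000 L = 4,015,000 mg = 4015 g.
(b) Product at 88.6% available chlorine: 4015 / 0.886 = 4532 g.

(a) 1.41 kg; (b) 4.53 kg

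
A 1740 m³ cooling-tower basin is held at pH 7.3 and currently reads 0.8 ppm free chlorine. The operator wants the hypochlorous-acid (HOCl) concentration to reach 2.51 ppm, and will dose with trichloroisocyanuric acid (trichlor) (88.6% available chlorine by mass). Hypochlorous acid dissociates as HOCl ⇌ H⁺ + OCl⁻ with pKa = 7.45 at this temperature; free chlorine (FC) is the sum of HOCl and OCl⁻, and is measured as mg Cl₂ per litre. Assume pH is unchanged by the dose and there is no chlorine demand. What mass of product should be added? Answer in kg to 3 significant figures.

6.85 kg

Volume: 1740 m³ = 1,740,000 L.
[OCl⁻]/[HOCl] = 10^(pH − pKa) = 10^(7.3 − 7.45) = 0.7079; fraction as HOCl = 1/(1 + 0.7079) = 0.5855.
Free chlorine required for 2.51 ppm HOCl: 2.51 / 0.5855 = 4.287 ppm.
FC to add: 4.287 − 0.8 = 3.487 mg/L as Cl₂.
Cl₂ equivalent: 3.487 mg/L × 1,740,000 L = 6067 g.
Product at 88.6% available Cl: 6067 / 0.886 = 6848 g.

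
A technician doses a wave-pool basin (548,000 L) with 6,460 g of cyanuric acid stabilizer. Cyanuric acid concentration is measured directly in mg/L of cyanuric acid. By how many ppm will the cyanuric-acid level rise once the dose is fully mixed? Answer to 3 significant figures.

11.8 ppm

Rise: 6,460 g / 548,000 L × 1000 = 11.79 mg/L.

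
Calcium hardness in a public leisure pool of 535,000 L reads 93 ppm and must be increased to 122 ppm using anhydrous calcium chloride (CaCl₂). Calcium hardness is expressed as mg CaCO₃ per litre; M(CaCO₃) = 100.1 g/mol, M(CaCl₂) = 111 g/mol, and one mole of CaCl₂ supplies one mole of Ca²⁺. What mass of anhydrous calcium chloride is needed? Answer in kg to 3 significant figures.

Hardness to add: (122 − 93) = 29 mg/L as CaCO₃ × 535,000 L = 15,520 g as CaCO₃.
Moles of Ca²⁺ (1 mol Ca²⁺ ≡ 1 mol CaCO₃): 15,520 / 100.1 g/mol = 155 mol.
Mass of CaCl₂: 155 × 111 = 17,200 g.

17.2 kg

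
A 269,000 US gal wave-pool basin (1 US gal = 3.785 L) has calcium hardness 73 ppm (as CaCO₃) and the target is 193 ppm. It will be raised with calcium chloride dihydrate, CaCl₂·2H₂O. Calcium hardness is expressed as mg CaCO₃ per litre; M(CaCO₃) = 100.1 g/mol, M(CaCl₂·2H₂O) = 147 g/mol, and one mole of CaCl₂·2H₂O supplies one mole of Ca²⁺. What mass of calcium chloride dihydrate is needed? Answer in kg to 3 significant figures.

179 kg

Volume: 269,000 US gal × 3.785 L/gal = 1,018,165 L.
Hardness to add: (193 − 73) = 120 mg/L as CaCO₃ × 1,018,165 L = 122,200 g as CaCO₃.
Moles of Ca²⁺ (1 mol Ca²⁺ ≡ 1 mol CaCO₃): 122,200 / 100.1 g/mol = 1221 mol.
Mass of CaCl₂·2H₂O: 1221 × 147 = 179,400 g.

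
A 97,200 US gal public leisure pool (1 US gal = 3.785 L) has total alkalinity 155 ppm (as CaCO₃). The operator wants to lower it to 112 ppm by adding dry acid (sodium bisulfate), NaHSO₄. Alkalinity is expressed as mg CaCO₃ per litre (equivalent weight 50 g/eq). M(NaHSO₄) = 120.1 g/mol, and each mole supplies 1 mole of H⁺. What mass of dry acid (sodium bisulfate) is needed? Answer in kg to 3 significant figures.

Volume: 97,200 US gal × 3.785 L/gal = 367,902 L.
Alkalinity to neutralize: (155 − 112) = 43 mg/L as CaCO₃ × 367,902 L = 15,820 g as CaCO₃.
Equivalents of H⁺ required: 15,820 ÷ 50 g/eq = 316.4 eq = 316.4 mol NaHSO₄.
Mass of NaHSO₄: 316.4 × 120.1 = 38,000 g.

38.0 kg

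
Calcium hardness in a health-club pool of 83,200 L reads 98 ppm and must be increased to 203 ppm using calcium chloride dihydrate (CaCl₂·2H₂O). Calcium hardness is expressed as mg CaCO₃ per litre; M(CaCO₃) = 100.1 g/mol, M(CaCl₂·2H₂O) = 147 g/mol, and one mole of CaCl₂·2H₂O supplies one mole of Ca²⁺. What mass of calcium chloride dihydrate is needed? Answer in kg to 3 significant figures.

12.8 kg

Hardness to add: (203 − 98) = 105 mg/L as CaCO₃ × 83,200 L = 8736 g as CaCO₃.
Moles of Ca²⁺ (1 mol Ca²⁺ ≡ 1 mol CaCO₃): 8736 / 100.1 g/mol = 87.27 mol.
Mass of CaCl₂·2H₂O: 87.27 × 147 = 12,830 g.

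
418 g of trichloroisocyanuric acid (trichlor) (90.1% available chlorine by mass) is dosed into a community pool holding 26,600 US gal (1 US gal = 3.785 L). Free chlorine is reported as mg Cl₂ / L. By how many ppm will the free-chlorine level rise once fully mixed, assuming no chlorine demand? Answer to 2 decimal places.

3.74 ppm

Volume: 26,600 US gal × 3.785 L/gal = 100,681 L.
Available chlorine delivered: 418 g × 0.901 = 376.6 g as Cl₂.
Concentration rise: 376.6 g / 100,681 L = 3.741 mg/L = 3.74 ppm.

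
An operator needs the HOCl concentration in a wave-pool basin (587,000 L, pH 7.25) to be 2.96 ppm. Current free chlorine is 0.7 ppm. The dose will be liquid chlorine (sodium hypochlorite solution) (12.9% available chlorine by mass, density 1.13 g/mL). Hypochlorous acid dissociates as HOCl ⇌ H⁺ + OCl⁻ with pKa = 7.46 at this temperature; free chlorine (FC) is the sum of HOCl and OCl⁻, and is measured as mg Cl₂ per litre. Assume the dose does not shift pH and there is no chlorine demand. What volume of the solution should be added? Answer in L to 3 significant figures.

[OCl⁻]/[HOCl] = 10^(pH − pKa) = 10^(7.25 − 7.46) = 0.6166; fraction as HOCl = 1/(1 + 0.6166) = 0.6186.
Free chlorine required for 2.96 ppm HOCl: 2.96 / 0.6186 = 4.785 ppm.
FC to add: 4.785 − 0.7 = 4.085 mg/L as Cl₂.
Cl₂ equivalent: 4.085 mg/L × 587,000 L = 2398 g.
Product at 12.9% available Cl: 2398 / 0.129 = 18,590 g.
Volume: 18,590 g ÷ 1.13 g/mL = 16,450 mL.

16.5 L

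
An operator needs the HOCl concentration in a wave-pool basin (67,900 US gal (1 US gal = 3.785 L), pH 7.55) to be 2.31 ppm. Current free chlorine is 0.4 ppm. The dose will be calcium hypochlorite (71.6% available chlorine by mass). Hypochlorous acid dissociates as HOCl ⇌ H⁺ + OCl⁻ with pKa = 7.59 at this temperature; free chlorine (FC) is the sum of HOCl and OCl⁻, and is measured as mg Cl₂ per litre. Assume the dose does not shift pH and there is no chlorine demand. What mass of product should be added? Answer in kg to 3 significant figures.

Volume: 67,900 US gal × 3.785 L/gal = 257,002 L.
[OCl⁻]/[HOCl] = 10^(pH − pKa) = 10^(7.55 − 7.59) = 0.912; fraction as HOCl = 1/(1 + 0.912) = 0.523.
Free chlorine required for 2.31 ppm HOCl: 2.31 / 0.523 = 4.417 ppm.
FC to add: 4.417 − 0.4 = 4.017 mg/L as Cl₂.
Cl₂ equivalent: 4.017 mg/L × 257,002 L = 1032 g.
Product at 71.6% available Cl: 1032 / 0.716 = 1442 g.

1.44 kg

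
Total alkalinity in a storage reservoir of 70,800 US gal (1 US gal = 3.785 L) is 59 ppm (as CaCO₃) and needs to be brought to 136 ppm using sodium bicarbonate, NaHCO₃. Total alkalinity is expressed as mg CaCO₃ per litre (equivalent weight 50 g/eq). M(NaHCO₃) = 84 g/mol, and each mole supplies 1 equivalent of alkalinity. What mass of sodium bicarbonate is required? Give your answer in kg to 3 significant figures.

34.7 kg

Volume: 70,800 US gal × 3.785 L/gal = 267,978 L.
Alkalinity to add: (136 − 59) = 77 mg/L as CaCO₃ × 267,978 L = 20,630 g as CaCO₃.
Equivalents: 20,630 g ÷ 50 g/eq = 412.7 eq.
NaHCO₃ supplies 1 eq per mole → 412.7 mol.
Mass: 412.7 mol × 84 g/mol = 34,670 g.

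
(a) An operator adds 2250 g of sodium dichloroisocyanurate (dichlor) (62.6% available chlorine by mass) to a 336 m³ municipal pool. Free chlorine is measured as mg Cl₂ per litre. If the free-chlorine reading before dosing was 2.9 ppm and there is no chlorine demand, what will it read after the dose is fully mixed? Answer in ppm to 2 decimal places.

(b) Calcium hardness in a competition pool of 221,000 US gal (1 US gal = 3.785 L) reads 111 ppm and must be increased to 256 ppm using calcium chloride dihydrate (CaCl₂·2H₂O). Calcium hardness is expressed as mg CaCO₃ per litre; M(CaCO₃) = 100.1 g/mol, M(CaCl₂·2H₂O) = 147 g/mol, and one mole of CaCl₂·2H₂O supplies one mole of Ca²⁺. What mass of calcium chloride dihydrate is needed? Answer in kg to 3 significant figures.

(a) Volume: 336 m³ = 336,000 L.
(a) Available chlorine delivered: 2250 g × 0.626 = 1408 g as Cl₂.
(a) Concentration rise: 1408 g / 336,000 L = 4.192 mg/L = 4.19 ppm.
(a) Final FC: 2.9 + 4.19 = 7.09 ppm.

(b) Volume: 221,000 US gal × 3.785 L/gal = 836,485 L.
(b) Hardness to add: (256 − 111) = 145 mg/L as CaCO₃ × 836,485 L = 121,300 g as CaCO₃.
(b) Moles of Ca²⁺ (1 mol Ca²⁺ ≡ 1 mol CaCO₃): 121,300 / 100.1 g/mol = 1212 mol.
(b) Mass of CaCl₂·2H₂O: 1212 × 147 = 178,100 g.

(a) 7.09 ppm; (b) 178 kg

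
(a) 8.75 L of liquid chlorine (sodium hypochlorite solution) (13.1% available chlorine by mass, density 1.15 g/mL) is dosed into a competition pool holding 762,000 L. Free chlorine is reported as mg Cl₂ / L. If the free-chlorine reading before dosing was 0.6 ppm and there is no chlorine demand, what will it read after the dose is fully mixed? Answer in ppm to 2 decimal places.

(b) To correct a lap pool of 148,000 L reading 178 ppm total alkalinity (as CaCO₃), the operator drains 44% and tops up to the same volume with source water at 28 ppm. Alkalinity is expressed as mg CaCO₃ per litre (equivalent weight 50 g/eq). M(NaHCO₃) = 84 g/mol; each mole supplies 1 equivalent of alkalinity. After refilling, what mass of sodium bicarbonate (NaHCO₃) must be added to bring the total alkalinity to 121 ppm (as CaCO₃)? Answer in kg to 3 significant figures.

(a) 2.33 ppm; (b) 2.24 kg

(a) Mass of solution: 8.75 L × 1000 mL/L × 1.15 g/mL = 10,060 g.
(a) Available chlorine delivered: 10,060 g × 0.131 = 1318 g as Cl₂.
(a) Concentration rise: 1318 g / 762,000 L = 1.73 mg/L = 1.73 ppm.
(a) Final FC: 0.6 + 1.73 = 2.33 ppm.

(b) After draining 44% and refilling: 178 × 0.56 + 28 × 0.44 = 112 ppm.
(b) Deficit to target: 121 − 112 = 9 mg/L.
(b) As CaCO₃: 9 mg/L × 148,000 L = 1332 g; ÷ 50 g/eq ÷ 1 = 26.64 mol NaHCO₃.
(b) Mass: 26.64 × 84 = 2238 g.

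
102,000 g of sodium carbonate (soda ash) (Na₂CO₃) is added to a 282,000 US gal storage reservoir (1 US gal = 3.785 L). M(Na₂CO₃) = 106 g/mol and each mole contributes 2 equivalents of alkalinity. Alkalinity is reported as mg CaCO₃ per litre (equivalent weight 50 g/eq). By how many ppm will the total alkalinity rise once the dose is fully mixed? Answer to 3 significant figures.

Volume: 282,000 US gal × 3.785 L/gal = 1,067,370 L.
Moles of Na₂CO₃: 102,000 g ÷ 106 g/mol = 962.3 mol → 1925 eq of alkalinity.
As CaCO₃: 1925 eq × 50 g/eq = 96,230 g.
Rise: 96,230 g / 1,067,370 L × 1000 = 90.15 mg/L.

90.2 ppm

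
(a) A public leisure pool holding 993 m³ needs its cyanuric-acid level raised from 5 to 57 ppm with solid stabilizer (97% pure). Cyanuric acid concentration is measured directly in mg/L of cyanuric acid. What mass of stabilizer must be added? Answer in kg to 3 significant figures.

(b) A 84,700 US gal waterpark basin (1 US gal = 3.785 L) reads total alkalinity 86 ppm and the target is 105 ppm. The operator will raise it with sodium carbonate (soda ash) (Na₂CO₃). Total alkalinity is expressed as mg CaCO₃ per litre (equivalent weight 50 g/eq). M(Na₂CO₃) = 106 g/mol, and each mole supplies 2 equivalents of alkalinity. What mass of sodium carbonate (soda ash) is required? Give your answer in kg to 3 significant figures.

(a) Volume: 993 m³ = 993,000 L.
(a) CYA to add: (57 − 5) = 52 mg/L × 993,000 L = 51,640 g cyanuric acid.
(a) At 97% purity: 51,640 / 0.97 = 53,230 g product.

(b) Volume: 84,700 US gal × 3.785 L/gal = 320,590 L.
(b) Alkalinity to add: (105 − 86) = 19 mg/L as CaCO₃ × 320,590 L = 6091 g as CaCO₃.
(b) Equivalents: 6091 g ÷ 50 g/eq = 121.8 eq.
(b) Each mole of Na₂CO₃ supplies 2 eq, so 121.8 / 2 = 60.91 mol.
(b) Mass: 60.91 mol × 106 g/mol = 6457 g.

(a) 53.2 kg; (b) 6.46 kg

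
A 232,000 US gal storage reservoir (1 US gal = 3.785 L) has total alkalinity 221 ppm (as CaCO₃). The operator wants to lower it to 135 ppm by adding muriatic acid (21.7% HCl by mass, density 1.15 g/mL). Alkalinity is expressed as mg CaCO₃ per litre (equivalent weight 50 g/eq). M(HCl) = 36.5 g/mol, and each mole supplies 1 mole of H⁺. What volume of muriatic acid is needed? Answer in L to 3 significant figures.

Volume: 232,000 US gal × 3.785 L/gal = 878,120 L.
Alkalinity to neutralize: (221 − 135) = 86 mg/L as CaCO₃ × 878,120 L = 75,520 g as CaCO₃.
Equivalents of H⁺ required: 75,520 ÷ 50 g/eq = 1510 eq = 1510 mol HCl.
Mass of HCl: 1510 × 36.5 = 55,130 g.
Mass of 21.7% solution: 55,130 / 0.217 = 254,000 g.
Volume: 254,000 g ÷ 1.15 g/mL = 220,900 mL.

221 L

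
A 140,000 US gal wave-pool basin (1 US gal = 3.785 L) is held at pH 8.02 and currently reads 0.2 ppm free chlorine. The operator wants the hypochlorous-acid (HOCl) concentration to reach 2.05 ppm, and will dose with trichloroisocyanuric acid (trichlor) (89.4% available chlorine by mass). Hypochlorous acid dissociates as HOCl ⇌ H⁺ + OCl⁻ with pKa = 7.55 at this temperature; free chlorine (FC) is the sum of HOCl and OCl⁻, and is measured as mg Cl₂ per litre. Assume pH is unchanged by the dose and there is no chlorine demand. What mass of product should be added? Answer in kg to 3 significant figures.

Volume: 140,000 US gal × 3.785 L/gal = 529,900 L.
[OCl⁻]/[HOCl] = 10^(pH − pKa) = 10^(8.02 − 7.55) = 2.951; fraction as HOCl = 1/(1 + 2.951) = 0.2531.
Free chlorine required for 2.05 ppm HOCl: 2.05 / 0.2531 = 8.1 ppm.
FC to add: 8.1 − 0.2 = 7.9 mg/L as Cl₂.
Cl₂ equivalent: 7.9 mg/L × 529,900 L = 4186 g.
Product at 89.4% available Cl: 4186 / 0.894 = 4683 g.

4.68 kg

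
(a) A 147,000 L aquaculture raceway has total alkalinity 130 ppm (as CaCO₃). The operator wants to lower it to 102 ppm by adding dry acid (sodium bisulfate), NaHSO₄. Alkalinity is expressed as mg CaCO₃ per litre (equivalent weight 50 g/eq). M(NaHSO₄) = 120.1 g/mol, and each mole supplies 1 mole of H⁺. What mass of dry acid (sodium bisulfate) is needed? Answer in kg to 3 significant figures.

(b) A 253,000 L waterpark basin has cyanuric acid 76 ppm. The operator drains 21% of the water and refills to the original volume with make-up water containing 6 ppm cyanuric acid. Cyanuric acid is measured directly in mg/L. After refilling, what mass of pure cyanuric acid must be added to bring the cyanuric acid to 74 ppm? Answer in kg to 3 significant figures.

(a) Alkalinity to neutralize: (130 − 102) = 28 mg/L as CaCO₃ × 147,000 L = 4116 g as CaCO₃.
(a) Equivalents of H⁺ required: 4116 ÷ 50 g/eq = 82.32 eq = 82.32 mol NaHSO₄.
(a) Mass of NaHSO₄: 82.32 × 120.1 = 9887 g.

(b) After draining 21% and refilling: 76 × 0.79 + 6 × 0.21 = 61.3 ppm.
(b) Deficit to target: 74 − 61.3 = 12.7 mg/L.
(b) Mass: 12.7 mg/L × 253,000 L = 3213 g cyanuric acid.

(a) 9.89 kg; (b) 3.21 kg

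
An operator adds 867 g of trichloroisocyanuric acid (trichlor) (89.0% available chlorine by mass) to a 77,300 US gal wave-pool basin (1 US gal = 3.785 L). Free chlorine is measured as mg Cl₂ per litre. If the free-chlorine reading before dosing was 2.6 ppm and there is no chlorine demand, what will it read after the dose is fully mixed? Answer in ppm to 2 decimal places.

5.24 ppm

Volume: 77,300 US gal × 3.785 L/gal = 292,580 L.
Available chlorine delivered: 867 g × 0.89 = 771.6 g as Cl₂.
Concentration rise: 771.6 g / 292,580 L = 2.637 mg/L = 2.64 ppm.
Final FC: 2.6 + 2.64 = 5.24 ppm.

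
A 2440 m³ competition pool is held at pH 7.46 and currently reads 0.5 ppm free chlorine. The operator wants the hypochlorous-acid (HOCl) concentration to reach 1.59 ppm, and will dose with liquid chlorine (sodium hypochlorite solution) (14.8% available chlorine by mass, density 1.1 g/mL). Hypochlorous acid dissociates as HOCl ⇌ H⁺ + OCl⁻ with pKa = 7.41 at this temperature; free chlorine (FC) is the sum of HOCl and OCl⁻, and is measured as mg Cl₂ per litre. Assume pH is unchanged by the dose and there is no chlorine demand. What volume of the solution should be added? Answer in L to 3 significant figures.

43.1 L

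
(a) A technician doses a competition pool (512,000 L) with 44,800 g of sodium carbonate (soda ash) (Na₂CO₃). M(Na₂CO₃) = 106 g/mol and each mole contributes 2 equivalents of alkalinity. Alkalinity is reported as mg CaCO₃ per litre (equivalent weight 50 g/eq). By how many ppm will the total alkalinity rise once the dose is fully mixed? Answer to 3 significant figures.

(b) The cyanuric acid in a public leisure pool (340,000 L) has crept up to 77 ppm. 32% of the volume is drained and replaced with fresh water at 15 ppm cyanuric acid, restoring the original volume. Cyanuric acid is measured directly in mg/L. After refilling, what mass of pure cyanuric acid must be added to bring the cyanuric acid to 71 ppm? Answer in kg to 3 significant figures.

(a) Moles of Na₂CO₃: 44,800 g ÷ 106 g/mol = 422.6 mol → 845.3 eq of alkalinity.
(a) As CaCO₃: 845.3 eq × 50 g/eq = 42,260 g.
(a) Rise: 42,260 g / 512,000 L × 1000 = 82.55 mg/L.

(b) After draining 32% and refilling: 77 × 0.68 + 15 × 0.32 = 57.16 ppm.
(b) Deficit to target: 71 − 57.16 = 13.84 mg/L.
(b) Mass: 13.84 mg/L × 340,000 L = 4706 g cyanuric acid.

(a) 82.5 ppm; (b) 4.71 kg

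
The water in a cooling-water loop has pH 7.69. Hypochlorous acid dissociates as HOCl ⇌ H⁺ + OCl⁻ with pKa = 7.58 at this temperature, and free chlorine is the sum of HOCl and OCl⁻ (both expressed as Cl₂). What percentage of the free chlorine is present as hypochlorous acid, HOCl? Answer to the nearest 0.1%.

[OCl⁻]/[HOCl] = 10^(pH − pKa) = 10^(7.69 − 7.58) = 10^0.11 = 1.288.
Fraction as HOCl = 1 / (1 + 1.288) = 0.437.

43.7%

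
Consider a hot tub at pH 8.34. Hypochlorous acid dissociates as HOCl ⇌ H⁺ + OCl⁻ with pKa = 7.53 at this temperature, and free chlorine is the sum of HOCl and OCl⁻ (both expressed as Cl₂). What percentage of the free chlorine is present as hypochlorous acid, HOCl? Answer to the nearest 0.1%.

[OCl⁻]/[HOCl] = 10^(pH − pKa) = 10^(8.34 − 7.53) = 10^0.81 = 6.457.
Fraction as HOCl = 1 / (1 + 6.457) = 0.1341.

13.4%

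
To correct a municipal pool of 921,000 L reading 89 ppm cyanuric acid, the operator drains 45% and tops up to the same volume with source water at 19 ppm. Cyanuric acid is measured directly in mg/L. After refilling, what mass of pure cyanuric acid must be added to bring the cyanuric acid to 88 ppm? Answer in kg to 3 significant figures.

28.1 kg

After draining 45% and refilling: 89 × 0.55 + 19 × 0.45 = 57.5 ppm.
Deficit to target: 88 − 57.5 = 30.5 mg/L.
Mass: 30.5 mg/L × 921,000 L = 28,090 g cyanuric acid.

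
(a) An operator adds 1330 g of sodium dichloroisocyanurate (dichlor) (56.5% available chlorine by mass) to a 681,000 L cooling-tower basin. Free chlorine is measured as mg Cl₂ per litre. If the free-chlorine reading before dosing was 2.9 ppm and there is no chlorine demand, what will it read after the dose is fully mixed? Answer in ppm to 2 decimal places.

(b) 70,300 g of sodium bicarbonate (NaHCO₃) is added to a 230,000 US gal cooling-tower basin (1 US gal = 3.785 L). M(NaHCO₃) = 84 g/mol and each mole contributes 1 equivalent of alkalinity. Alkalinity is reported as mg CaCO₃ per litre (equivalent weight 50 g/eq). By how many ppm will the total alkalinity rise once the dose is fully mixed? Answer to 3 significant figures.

(a) Available chlorine delivered: 1330 g × 0.565 = 751.4 g as Cl₂.
(a) Concentration rise: 751.4 g / 681,000 L = 1.103 mg/L = 1.10 ppm.
(a) Final FC: 2.9 + 1.10 = 4.00 ppm.

(b) Volume: 230,000 US gal × 3.785 L/gal = 870,550 L.
(b) Moles of NaHCO₃: 70,300 g ÷ 84 g/mol = 836.9 mol → 836.9 eq of alkalinity.
(b) As CaCO₃: 836.9 eq × 50 g/eq = 41,850 g.
(b) Rise: 41,850 g / 870,550 L × 1000 = 48.07 mg/L.

(a) 4.00 ppm; (b) 48.1 ppm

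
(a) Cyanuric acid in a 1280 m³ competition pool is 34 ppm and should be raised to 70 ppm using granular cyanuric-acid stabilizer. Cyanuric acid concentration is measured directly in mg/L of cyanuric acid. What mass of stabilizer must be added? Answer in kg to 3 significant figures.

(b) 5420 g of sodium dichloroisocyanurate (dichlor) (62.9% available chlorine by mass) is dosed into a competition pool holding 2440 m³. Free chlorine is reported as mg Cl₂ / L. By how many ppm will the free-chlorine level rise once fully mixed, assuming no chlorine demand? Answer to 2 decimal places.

(a) 46.1 kg; (b) 1.40 ppm

(a) Volume: 1280 m³ = 1,280,000 L.
(a) CYA to add: (70 − 34) = 36 mg/L × 1,280,000 L = 46,080 g cyanuric acid.

(b) Volume: 2440 m³ = 2,440,000 L.
(b) Available chlorine delivered: 5420 g × 0.629 = 3409 g as Cl₂.
(b) Concentration rise: 3409 g / 2,440,000 L = 1.397 mg/L = 1.40 ppm.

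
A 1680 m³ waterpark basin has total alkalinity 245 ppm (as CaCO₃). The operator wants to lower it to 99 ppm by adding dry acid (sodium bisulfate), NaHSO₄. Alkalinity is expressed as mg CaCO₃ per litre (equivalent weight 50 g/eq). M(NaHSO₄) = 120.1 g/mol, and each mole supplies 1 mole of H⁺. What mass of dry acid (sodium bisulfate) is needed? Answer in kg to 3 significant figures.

Volume: 1680 m³ = 1,680,000 L.
Alkalinity to neutralize: (245 − 99) = 146 mg/L as CaCO₃ × 1,680,000 L = 245,300 g as CaCO₃.
Equivalents of H⁺ required: 245,300 ÷ 50 g/eq = 4906 eq = 4906 mol NaHSO₄.
Mass of NaHSO₄: 4906 × 120.1 = 589,200 g.

589 kg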